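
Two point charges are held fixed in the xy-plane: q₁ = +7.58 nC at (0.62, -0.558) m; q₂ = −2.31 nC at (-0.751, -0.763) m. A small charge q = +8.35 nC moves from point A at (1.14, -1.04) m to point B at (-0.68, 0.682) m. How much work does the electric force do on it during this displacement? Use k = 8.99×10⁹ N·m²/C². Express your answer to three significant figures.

5.15×10⁻⁷ J

The work done by the electric force is W_field = −ΔU = −q(V_B − V_A) = q(V_A − V_B).
At A: distances to the source charges are 0.709 m, 1.91 m; V_A = Σ kqᵢ/rᵢ = 85.2 V.
At B: distances to the source charges are 1.80 m, 1.45 m; V_B = Σ kqᵢ/rᵢ = 23.6 V.
ΔV = V_B − V_A = -61.7 V.
W_field = −qΔV = −(8.35×10⁻⁹ C)(-61.7 V) = 5.15×10⁻⁷ J.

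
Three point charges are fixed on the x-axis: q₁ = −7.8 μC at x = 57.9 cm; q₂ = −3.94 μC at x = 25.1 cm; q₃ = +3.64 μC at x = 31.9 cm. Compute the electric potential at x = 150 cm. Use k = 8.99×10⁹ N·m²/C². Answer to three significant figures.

The total potential is the scalar sum of each charge's contribution, V = Σ kqᵢ/rᵢ.
Distances from the field point to each charge: r₁ = 0.921 m, r₂ = 1.25 m, r₃ = 1.18 m.
V = k[(-7.80×10⁻⁶)/(0.921) + (-3.94×10⁻⁶)/(1.25) + (3.64×10⁻⁶)/(1.18)] = -7.68×10⁴ V.

-7.68×10⁴ V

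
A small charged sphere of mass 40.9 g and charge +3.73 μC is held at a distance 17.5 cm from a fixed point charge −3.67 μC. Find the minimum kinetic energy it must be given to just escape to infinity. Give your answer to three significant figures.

To just escape, total mechanical energy must reach zero at infinity: ½mv²_min + U = 0, so ½mv²_min = −U = |kQq|/r.
|U| = |kQq|/r = (8.99×10⁹ N·m²/C²)(3.67×10⁻⁶)(3.73×10⁻⁶)/(0.175) = 0.703 J.

0.703 J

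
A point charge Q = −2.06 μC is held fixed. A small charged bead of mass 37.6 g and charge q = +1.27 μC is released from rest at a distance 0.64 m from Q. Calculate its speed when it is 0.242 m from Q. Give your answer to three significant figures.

Only the electrostatic force acts, so mechanical energy is conserved: ½mv² = U₁ − U₂ = kQq(1/r₁ − 1/r₂).
U₁ − U₂ = (8.99×10⁹ N·m²/C²)(-2.06×10⁻⁶ C)(1.27×10⁻⁶ C)(1/0.640 − 1/0.242) = 0.0604 J.
v = √(2·0.0604/0.0376) = 1.79 m/s.

1.79 m/s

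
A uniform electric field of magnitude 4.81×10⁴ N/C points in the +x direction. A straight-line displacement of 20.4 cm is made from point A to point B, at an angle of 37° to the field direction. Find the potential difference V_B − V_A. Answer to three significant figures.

Only the component of displacement along E changes the potential: ΔV = −E·d·cosθ.
ΔV = −(4.81×10⁴ V/m)(0.204 m)cos37° = -7840 V.

-7840 V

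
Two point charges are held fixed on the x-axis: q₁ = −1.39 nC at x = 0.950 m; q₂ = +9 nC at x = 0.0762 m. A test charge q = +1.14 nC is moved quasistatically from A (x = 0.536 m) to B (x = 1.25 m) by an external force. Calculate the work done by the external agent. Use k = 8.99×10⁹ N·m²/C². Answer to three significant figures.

For quasistatic motion the external work equals the change in potential energy: W_ext = qΔV = q(V_B − V_A).
At A: distances to the source charges are 0.414 m, 0.460 m; V_A = Σ kqᵢ/rᵢ = 146 V.
At B: distances to the source charges are 0.300 m, 1.17 m; V_B = Σ kqᵢ/rᵢ = 27.3 V.
ΔV = V_B − V_A = -119 V.
W_ext = qΔV = (1.14×10⁻⁹ C)(-119 V) = -1.35×10⁻⁷ J.

-1.35×10⁻⁷ J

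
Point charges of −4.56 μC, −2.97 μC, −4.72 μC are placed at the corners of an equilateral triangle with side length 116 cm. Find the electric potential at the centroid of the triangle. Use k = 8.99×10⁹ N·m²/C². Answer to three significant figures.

Electric potential is a scalar, so the contributions from each charge add algebraically: V = Σ kqᵢ/rᵢ.
The distance from each vertex to the centroid is a/√3 = 0.670 m.
V = k[(-4.56×10⁻⁶)/(0.670) + (-2.97×10⁻⁶)/(0.670) + (-4.72×10⁻⁶)/(0.670)] = -1.64×10⁵ V.

-1.64×10⁵ V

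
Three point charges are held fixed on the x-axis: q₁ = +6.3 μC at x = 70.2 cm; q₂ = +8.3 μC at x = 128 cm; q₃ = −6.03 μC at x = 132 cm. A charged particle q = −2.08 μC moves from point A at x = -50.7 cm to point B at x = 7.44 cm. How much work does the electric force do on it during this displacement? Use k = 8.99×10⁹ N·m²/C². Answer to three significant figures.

The work done by the electric force is W_field = −ΔU = −q(V_B − V_A) = q(V_A − V_B).
At A: distances to the source charges are 1.21 m, 1.79 m, 1.83 m; V_A = Σ kqᵢ/rᵢ = 5.89×10⁴ V.
At B: distances to the source charges are 0.628 m, 1.21 m, 1.25 m; V_B = Σ kqᵢ/rᵢ = 1.09×10⁵ V.
ΔV = V_B − V_A = 4.97×10⁴ V.
W_field = −qΔV = −(-2.08×10⁻⁶ C)(4.97×10⁴ V) = 0.103 J.

0.103 J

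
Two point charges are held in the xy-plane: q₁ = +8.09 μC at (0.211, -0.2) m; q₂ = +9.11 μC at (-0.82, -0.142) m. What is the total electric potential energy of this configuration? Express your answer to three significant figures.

The work to assemble the configuration equals its total potential energy, U = Σ kqᵢqⱼ/rᵢⱼ over all pairs.
Pair separations: r₁₂ = 1.03 m.
U = (0.642) = 0.642 J.

0.642 J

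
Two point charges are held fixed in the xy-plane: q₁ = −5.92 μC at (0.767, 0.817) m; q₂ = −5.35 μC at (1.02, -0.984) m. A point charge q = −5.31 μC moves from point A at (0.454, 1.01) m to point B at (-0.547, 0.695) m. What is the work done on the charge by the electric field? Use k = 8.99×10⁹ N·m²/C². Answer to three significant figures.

0.566 J

The work done by the electric force is W_field = −ΔU = −q(V_B − V_A) = q(V_A − V_B).
At A: distances to the source charges are 0.368 m, 2.07 m; V_A = Σ kqᵢ/rᵢ = -1.68×10⁵ V.
At B: distances to the source charges are 1.32 m, 2.30 m; V_B = Σ kqᵢ/rᵢ = -6.13×10⁴ V.
ΔV = V_B − V_A = 1.07×10⁵ V.
W_field = −qΔV = −(-5.31×10⁻⁶ C)(1.07×10⁵ V) = 0.566 J.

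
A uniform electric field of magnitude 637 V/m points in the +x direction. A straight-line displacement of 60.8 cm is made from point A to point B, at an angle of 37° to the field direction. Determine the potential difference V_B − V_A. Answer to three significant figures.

-309 V

Only the component of displacement along E changes the potential: ΔV = −E·d·cosθ.
ΔV = −(637 V/m)(0.608 m)cos37° = -309 V.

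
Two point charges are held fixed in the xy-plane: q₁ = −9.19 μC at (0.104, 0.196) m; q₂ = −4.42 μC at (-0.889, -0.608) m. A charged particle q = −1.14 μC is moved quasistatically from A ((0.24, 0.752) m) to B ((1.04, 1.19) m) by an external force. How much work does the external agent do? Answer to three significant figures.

-0.104 J

For quasistatic motion the external work equals the change in potential energy: W_ext = qΔV = q(V_B − V_A).
At A: distances to the source charges are 0.572 m, 1.77 m; V_A = Σ kqᵢ/rᵢ = -1.67×10⁵ V.
At B: distances to the source charges are 1.37 m, 2.64 m; V_B = Σ kqᵢ/rᵢ = -7.56×10⁴ V.
ΔV = V_B − V_A = 9.12×10⁴ V.
W_ext = qΔV = (-1.14×10⁻⁶ C)(9.12×10⁴ V) = -0.104 J.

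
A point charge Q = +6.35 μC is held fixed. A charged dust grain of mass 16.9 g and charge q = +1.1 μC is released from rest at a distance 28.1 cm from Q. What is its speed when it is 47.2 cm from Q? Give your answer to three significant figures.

3.27 m/s

Only the electrostatic force acts, so mechanical energy is conserved: ½mv² = U₁ − U₂ = kQq(1/r₁ − 1/r₂).
U₁ − U₂ = (8.99×10⁹ N·m²/C²)(6.35×10⁻⁶ C)(1.10×10⁻⁶ C)(1/0.281 − 1/0.472) = 0.0904 J.
v = √(2·0.0904/0.0169) = 3.27 m/s.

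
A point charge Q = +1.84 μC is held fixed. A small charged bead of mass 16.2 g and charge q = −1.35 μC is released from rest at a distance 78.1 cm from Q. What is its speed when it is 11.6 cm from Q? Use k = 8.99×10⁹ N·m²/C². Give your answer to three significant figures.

4.50 m/s

Only the electrostatic force acts, so mechanical energy is conserved: ½mv² = U₁ − U₂ = kQq(1/r₁ − 1/r₂).
U₁ − U₂ = (8.99×10⁹ N·m²/C²)(1.84×10⁻⁶ C)(-1.35×10⁻⁶ C)(1/0.781 − 1/0.116) = 0.164 J.
v = √(2·0.164/0.0162) = 4.50 m/s.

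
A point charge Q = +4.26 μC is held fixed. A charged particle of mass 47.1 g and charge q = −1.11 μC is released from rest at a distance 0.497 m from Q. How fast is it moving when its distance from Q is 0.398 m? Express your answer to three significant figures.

Only the electrostatic force acts, so mechanical energy is conserved: ½mv² = U₁ − U₂ = kQq(1/r₁ − 1/r₂).
U₁ − U₂ = (8.99×10⁹ N·m²/C²)(4.26×10⁻⁶ C)(-1.11×10⁻⁶ C)(1/0.497 − 1/0.398) = 0.0213 J.
v = √(2·0.0213/0.0471) = 0.950 m/s.

0.950 m/s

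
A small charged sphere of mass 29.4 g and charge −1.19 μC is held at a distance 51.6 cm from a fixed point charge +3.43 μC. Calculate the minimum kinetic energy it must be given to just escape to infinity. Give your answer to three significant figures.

0.0711 J

To just escape, total mechanical energy must reach zero at infinity: ½mv²_min + U = 0, so ½mv²_min = −U = |kQq|/r.
|U| = |kQq|/r = (8.99×10⁹ N·m²/C²)(3.43×10⁻⁶)(1.19×10⁻⁶)/(0.516) = 0.0711 J.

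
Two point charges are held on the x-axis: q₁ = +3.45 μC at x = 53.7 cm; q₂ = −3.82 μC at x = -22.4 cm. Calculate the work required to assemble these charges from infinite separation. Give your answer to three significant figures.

-0.156 J

The assembly work is the sum of pairwise potential energies, U = Σ_{i<j} kqᵢqⱼ/rᵢⱼ.
Pair separations: r₁₂ = 0.761 m.
U = (-0.156) = -0.156 J.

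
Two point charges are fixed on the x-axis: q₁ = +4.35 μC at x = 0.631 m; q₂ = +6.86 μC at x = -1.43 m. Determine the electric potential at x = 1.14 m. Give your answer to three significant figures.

The total potential is the scalar sum of each charge's contribution, V = Σ kqᵢ/rᵢ.
Distances from the field point to each charge: r₁ = 0.509 m, r₂ = 2.57 m.
V = k[(4.35×10⁻⁶)/(0.509) + (6.86×10⁻⁶)/(2.57)] = 1.01×10⁵ V.

1.01×10⁵ V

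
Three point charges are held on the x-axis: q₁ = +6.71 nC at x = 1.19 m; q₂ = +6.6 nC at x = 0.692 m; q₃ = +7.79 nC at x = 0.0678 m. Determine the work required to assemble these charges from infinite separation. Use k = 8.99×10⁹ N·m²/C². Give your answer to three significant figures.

The assembly work is the sum of pairwise potential energies, U = Σ_{i<j} kqᵢqⱼ/rᵢⱼ.
Pair separations: r₁₂ = 0.498 m, r₁₃ = 1.12 m, r₂₃ = 0.624 m.
U = (7.99×10⁻⁷) + (4.19×10⁻⁷) + (7.40×10⁻⁷) = 1.96×10⁻⁶ J.

1.96×10⁻⁶ J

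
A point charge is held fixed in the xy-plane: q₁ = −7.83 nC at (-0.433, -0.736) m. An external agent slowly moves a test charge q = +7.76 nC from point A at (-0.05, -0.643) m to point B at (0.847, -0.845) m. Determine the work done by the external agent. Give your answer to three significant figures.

For quasistatic motion the external work equals the change in potential energy: W_ext = qΔV = q(V_B − V_A).
At A: distance to the source charge is 0.394 m; V_A = kq₁/r = -179 V.
At B: distance to the source charge is 1.28 m; V_B = kq₁/r = -54.8 V.
ΔV = V_B − V_A = 124 V.
W_ext = qΔV = (7.76×10⁻⁹ C)(124 V) = 9.61×10⁻⁷ J.

9.61×10⁻⁷ J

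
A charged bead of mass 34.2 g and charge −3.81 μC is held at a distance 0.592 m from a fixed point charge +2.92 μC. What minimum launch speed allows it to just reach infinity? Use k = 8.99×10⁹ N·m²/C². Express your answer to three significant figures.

To just escape, total mechanical energy must reach zero at infinity: ½mv²_min + U = 0, so ½mv²_min = −U = |kQq|/r.
|U| = |kQq|/r = (8.99×10⁹ N·m²/C²)(2.92×10⁻⁶)(3.81×10⁻⁶)/(0.592) = 0.169 J.
v_min = √(2|U|/m) = √(2·0.169/0.0342) = 3.14 m/s.

3.14 m/s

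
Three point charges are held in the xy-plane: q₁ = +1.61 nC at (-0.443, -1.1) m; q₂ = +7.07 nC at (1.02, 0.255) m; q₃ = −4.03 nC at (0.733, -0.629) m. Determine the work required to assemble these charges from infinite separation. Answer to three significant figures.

-2.70×10⁻⁷ J

The assembly work is the sum of pairwise potential energies, U = Σ_{i<j} kqᵢqⱼ/rᵢⱼ.
Pair separations: r₁₂ = 1.99 m, r₁₃ = 1.27 m, r₂₃ = 0.929 m.
U = (5.13×10⁻⁸) + (-4.60×10⁻⁸) + (-2.76×10⁻⁷) = -2.70×10⁻⁷ J.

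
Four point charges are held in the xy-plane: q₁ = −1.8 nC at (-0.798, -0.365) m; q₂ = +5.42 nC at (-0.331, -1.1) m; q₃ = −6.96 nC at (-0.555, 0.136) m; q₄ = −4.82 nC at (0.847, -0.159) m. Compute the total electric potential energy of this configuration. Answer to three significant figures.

The assembly work is the sum of pairwise potential energies, U = Σ_{i<j} kqᵢqⱼ/rᵢⱼ.
Pair separations: r₁₂ = 0.871 m, r₁₃ = 0.557 m, r₁₄ = 1.66 m, r₂₃ = 1.26 m, r₂₄ = 1.51 m, r₃₄ = 1.43 m.
Summing all 6 pair terms gives U = -6.67×10⁻⁸ J.

-6.67×10⁻⁸ J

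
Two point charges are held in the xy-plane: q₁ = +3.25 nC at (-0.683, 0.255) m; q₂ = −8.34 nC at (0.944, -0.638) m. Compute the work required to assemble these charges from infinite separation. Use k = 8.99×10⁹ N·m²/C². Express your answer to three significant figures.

-1.31×10⁻⁷ J

The assembly work is the sum of pairwise potential energies, U = Σ_{i<j} kqᵢqⱼ/rᵢⱼ.
Pair separations: r₁₂ = 1.86 m.
U = (-1.31×10⁻⁷) = -1.31×10⁻⁷ J.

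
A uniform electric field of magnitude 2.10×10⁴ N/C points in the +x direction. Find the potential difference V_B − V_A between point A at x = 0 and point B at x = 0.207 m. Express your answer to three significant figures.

-4350 V

In a uniform field, potential decreases in the direction of E: V_B − V_A = −E·Δx.
V_B − V_A = −(2.10×10⁴ V/m)(0.207 m) = -4350 V.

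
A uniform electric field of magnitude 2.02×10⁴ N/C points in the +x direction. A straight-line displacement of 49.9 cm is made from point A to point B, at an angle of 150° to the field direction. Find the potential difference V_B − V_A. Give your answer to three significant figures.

8730 V

Only the component of displacement along E changes the potential: ΔV = −E·d·cosθ.
ΔV = −(2.02×10⁴ V/m)(0.499 m)cos150° = 8730 V.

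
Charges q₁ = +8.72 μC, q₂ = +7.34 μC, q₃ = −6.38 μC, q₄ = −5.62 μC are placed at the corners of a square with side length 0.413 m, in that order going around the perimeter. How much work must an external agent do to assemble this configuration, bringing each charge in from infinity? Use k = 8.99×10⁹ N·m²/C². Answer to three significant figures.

The assembly work is the sum of pairwise potential energies, U = Σ_{i<j} kqᵢqⱼ/rᵢⱼ.
The four side pairs have separation 0.413 m and the two diagonal pairs 0.584 m.
Summing all 6 pair terms gives U = -1.40 J.

-1.40 J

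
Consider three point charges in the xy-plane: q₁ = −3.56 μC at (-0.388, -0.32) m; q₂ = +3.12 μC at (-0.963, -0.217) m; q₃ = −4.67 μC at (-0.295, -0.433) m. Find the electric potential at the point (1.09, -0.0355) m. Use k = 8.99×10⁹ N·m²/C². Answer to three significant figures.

-3.68×10⁴ V

Electric potential is a scalar, so the contributions from each charge add algebraically: V = Σ kqᵢ/rᵢ.
Distances from the field point to each charge: r₁ = 1.51 m, r₂ = 2.06 m, r₃ = 1.44 m.
V = k[(-3.56×10⁻⁶)/(1.51) + (3.12×10⁻⁶)/(2.06) + (-4.67×10⁻⁶)/(1.44)] = -3.68×10⁴ V.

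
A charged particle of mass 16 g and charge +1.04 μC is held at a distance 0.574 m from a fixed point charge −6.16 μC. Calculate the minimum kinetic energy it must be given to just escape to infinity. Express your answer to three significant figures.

To just escape, total mechanical energy must reach zero at infinity: ½mv²_min + U = 0, so ½mv²_min = −U = |kQq|/r.
|U| = |kQq|/r = (8.99×10⁹ N·m²/C²)(6.16×10⁻⁶)(1.04×10⁻⁶)/(0.574) = 0.100 J.

0.100 J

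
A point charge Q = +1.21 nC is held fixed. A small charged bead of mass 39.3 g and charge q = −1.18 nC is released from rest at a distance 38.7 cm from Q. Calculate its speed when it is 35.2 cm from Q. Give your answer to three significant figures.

4.10×10⁻⁴ m/s

Only the electrostatic force acts, so mechanical energy is conserved: ½mv² = U₁ − U₂ = kQq(1/r₁ − 1/r₂).
U₁ − U₂ = (8.99×10⁹ N·m²/C²)(1.21×10⁻⁹ C)(-1.18×10⁻⁹ C)(1/0.387 − 1/0.352) = 3.30×10⁻⁹ J.
v = √(2·3.30×10⁻⁹/0.0393) = 4.10×10⁻⁴ m/s.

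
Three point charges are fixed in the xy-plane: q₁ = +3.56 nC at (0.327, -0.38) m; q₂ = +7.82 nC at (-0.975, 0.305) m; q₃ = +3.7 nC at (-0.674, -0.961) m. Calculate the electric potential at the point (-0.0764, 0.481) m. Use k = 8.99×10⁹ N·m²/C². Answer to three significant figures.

Electric potential is a scalar, so the contributions from each charge add algebraically: V = Σ kqᵢ/rᵢ.
Distances from the field point to each charge: r₁ = 0.951 m, r₂ = 0.916 m, r₃ = 1.56 m.
V = k[(3.56×10⁻⁹)/(0.951) + (7.82×10⁻⁹)/(0.916) + (3.70×10⁻⁹)/(1.56)] = 132 V.

132 V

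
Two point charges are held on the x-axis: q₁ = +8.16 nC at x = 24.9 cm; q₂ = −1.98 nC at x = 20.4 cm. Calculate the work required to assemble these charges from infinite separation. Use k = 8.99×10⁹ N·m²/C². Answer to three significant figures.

-3.23×10⁻⁶ J

The assembly work is the sum of pairwise potential energies, U = Σ_{i<j} kqᵢqⱼ/rᵢⱼ.
Pair separations: r₁₂ = 0.0450 m.
U = (-3.23×10⁻⁶) = -3.23×10⁻⁶ J.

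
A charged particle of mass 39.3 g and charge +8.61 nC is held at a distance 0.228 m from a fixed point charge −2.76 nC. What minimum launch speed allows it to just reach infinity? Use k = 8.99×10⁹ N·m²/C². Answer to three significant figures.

To just escape, total mechanical energy must reach zero at infinity: ½mv²_min + U = 0, so ½mv²_min = −U = |kQq|/r.
|U| = |kQq|/r = (8.99×10⁹ N·m²/C²)(2.76×10⁻⁹)(8.61×10⁻⁹)/(0.228) = 9.37×10⁻⁷ J.
v_min = √(2|U|/m) = √(2·9.37×10⁻⁷/0.0393) = 6.91×10⁻³ m/s.

6.91×10⁻³ m/s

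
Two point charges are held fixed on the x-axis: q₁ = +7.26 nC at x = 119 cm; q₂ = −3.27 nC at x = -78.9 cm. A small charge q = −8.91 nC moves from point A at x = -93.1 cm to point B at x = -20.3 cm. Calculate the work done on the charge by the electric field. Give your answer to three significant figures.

The work done by the electric force is W_field = −ΔU = −q(V_B − V_A) = q(V_A − V_B).
At A: distances to the source charges are 2.12 m, 0.142 m; V_A = Σ kqᵢ/rᵢ = -176 V.
At B: distances to the source charges are 1.39 m, 0.586 m; V_B = Σ kqᵢ/rᵢ = -3.31 V.
ΔV = V_B − V_A = 173 V.
W_field = −qΔV = −(-8.91×10⁻⁹ C)(173 V) = 1.54×10⁻⁶ J.

1.54×10⁻⁶ J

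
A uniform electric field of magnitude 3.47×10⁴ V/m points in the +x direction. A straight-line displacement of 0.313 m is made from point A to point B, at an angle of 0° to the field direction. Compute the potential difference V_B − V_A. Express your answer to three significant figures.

Only the component of displacement along E changes the potential: ΔV = −E·d·cosθ.
ΔV = −(3.47×10⁴ V/m)(0.313 m)cos0° = -1.09×10⁴ V.

-1.09×10⁴ V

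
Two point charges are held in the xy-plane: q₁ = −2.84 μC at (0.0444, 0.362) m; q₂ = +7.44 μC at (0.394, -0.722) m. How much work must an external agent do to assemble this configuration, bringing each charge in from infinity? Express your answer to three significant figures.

-0.167 J

The work to assemble the configuration equals its total potential energy, U = Σ kqᵢqⱼ/rᵢⱼ over all pairs.
Pair separations: r₁₂ = 1.14 m.
U = (-0.167) = -0.167 J.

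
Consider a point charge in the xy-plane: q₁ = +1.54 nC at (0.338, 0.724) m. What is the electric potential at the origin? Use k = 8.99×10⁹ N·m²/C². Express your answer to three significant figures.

17.3 V

The total potential is the scalar sum of each charge's contribution, V = Σ kqᵢ/rᵢ.
Distances from the field point to each charge: r₁ = 0.799 m.
V = k[(1.54×10⁻⁹)/(0.799)] = 17.3 V.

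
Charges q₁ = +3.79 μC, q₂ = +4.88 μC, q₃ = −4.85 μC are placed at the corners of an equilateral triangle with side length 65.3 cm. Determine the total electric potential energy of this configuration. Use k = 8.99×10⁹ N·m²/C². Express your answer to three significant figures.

The assembly work is the sum of pairwise potential energies, U = Σ_{i<j} kqᵢqⱼ/rᵢⱼ.
All three pair separations equal the side length, 0.653 m.
U = (0.255) + (-0.253) + (-0.326) = -0.324 J.

-0.324 J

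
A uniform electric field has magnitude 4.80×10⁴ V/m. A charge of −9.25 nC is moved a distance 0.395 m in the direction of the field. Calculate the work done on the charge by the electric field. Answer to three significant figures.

The potential change for a displacement 0.395 m in the direction of the field is ΔV = −Ed = -1.90×10⁴ V.
W_field = −qΔV = -1.75×10⁻⁴ J.

-1.75×10⁻⁴ J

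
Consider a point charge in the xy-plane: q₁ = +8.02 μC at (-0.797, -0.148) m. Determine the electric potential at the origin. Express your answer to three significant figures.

8.89×10⁴ V

Electric potential is a scalar, so the contributions from each charge add algebraically: V = Σ kqᵢ/rᵢ.
Distances from the field point to each charge: r₁ = 0.811 m.
V = k[(8.02×10⁻⁶)/(0.811)] = 8.89×10⁴ V.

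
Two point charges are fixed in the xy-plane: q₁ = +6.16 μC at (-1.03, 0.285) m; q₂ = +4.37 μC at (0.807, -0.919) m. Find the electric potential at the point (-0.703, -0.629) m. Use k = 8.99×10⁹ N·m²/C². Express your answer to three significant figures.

8.26×10⁴ V

The total potential is the scalar sum of each charge's contribution, V = Σ kqᵢ/rᵢ.
Distances from the field point to each charge: r₁ = 0.971 m, r₂ = 1.54 m.
V = k[(6.16×10⁻⁶)/(0.971) + (4.37×10⁻⁶)/(1.54)] = 8.26×10⁴ V.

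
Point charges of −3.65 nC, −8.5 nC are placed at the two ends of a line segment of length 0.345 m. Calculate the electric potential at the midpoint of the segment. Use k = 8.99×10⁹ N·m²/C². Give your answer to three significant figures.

Electric potential is a scalar, so the contributions from each charge add algebraically: V = Σ kqᵢ/rᵢ.
Each charge is 0.172 m from the midpoint.
V = k[(-3.65×10⁻⁹)/(0.172) + (-8.50×10⁻⁹)/(0.172)] = -633 V.

-633 V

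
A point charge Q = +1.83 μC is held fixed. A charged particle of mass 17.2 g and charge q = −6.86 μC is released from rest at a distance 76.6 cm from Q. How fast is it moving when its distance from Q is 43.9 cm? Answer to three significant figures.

3.57 m/s

Only the electrostatic force acts, so mechanical energy is conserved: ½mv² = U₁ − U₂ = kQq(1/r₁ − 1/r₂).
U₁ − U₂ = (8.99×10⁹ N·m²/C²)(1.83×10⁻⁶ C)(-6.86×10⁻⁶ C)(1/0.766 − 1/0.439) = 0.110 J.
v = √(2·0.110/0.0172) = 3.57 m/s.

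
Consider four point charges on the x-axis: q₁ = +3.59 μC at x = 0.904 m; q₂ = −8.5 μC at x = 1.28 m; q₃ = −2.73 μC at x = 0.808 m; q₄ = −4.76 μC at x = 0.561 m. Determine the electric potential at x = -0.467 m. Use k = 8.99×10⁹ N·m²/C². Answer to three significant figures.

The total potential is the scalar sum of each charge's contribution, V = Σ kqᵢ/rᵢ.
Distances from the field point to each charge: r₁ = 1.37 m, r₂ = 1.75 m, r₃ = 1.28 m, r₄ = 1.03 m.
V = k[(3.59×10⁻⁶)/(1.37) + (-8.50×10⁻⁶)/(1.75) + (-2.73×10⁻⁶)/(1.28) + (-4.76×10⁻⁶)/(1.03)] = -8.11×10⁴ V.

-8.11×10⁴ V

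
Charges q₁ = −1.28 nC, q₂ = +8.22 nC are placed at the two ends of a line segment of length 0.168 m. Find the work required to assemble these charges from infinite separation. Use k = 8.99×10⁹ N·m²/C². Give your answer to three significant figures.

-5.63×10⁻⁷ J

The assembly work is the sum of pairwise potential energies, U = Σ_{i<j} kqᵢqⱼ/rᵢⱼ.
The separation is r = 0.168 m.
U = (-5.63×10⁻⁷) = -5.63×10⁻⁷ J.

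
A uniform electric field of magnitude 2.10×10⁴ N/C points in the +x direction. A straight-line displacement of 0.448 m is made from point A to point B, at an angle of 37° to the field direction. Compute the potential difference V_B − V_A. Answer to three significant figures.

Only the component of displacement along E changes the potential: ΔV = −E·d·cosθ.
ΔV = −(2.10×10⁴ V/m)(0.448 m)cos37° = -7510 V.

-7510 V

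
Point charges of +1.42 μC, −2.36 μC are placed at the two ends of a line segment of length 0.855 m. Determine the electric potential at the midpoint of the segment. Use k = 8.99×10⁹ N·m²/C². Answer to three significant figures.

-1.98×10⁴ V

Electric potential is a scalar, so the contributions from each charge add algebraically: V = Σ kqᵢ/rᵢ.
Each charge is 0.427 m from the midpoint.
V = k[(1.42×10⁻⁶)/(0.427) + (-2.36×10⁻⁶)/(0.427)] = -1.98×10⁴ V.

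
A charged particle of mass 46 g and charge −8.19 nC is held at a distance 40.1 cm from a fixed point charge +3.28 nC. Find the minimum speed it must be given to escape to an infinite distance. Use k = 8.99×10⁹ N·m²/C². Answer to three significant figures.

5.12×10⁻³ m/s

To just escape, total mechanical energy must reach zero at infinity: ½mv²_min + U = 0, so ½mv²_min = −U = |kQq|/r.
|U| = |kQq|/r = (8.99×10⁹ N·m²/C²)(3.28×10⁻⁹)(8.19×10⁻⁹)/(0.401) = 6.02×10⁻⁷ J.
v_min = √(2|U|/m) = √(2·6.02×10⁻⁷/0.0460) = 5.12×10⁻³ m/s.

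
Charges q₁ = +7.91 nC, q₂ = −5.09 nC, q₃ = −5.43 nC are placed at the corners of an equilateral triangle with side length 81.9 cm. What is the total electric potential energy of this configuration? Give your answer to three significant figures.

-6.10×10⁻⁷ J

The work to assemble the configuration equals its total potential energy, U = Σ kqᵢqⱼ/rᵢⱼ over all pairs.
All three pair separations equal the side length, 0.819 m.
U = (-4.42×10⁻⁷) + (-4.71×10⁻⁷) + (3.03×10⁻⁷) = -6.10×10⁻⁷ J.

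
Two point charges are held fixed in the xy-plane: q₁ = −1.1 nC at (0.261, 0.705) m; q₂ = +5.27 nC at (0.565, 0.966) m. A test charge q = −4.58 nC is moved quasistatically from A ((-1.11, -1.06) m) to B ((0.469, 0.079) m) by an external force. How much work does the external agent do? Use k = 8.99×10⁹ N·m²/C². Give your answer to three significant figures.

-1.12×10⁻⁷ J

For quasistatic motion the external work equals the change in potential energy: W_ext = qΔV = q(V_B − V_A).
At A: distances to the source charges are 2.23 m, 2.63 m; V_A = Σ kqᵢ/rᵢ = 13.6 V.
At B: distances to the source charges are 0.660 m, 0.892 m; V_B = Σ kqᵢ/rᵢ = 38.1 V.
ΔV = V_B − V_A = 24.5 V.
W_ext = qΔV = (-4.58×10⁻⁹ C)(24.5 V) = -1.12×10⁻⁷ J.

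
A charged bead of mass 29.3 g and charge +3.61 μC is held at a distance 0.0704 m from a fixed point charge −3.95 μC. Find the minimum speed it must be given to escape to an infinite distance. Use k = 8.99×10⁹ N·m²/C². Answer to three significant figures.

11.1 m/s

To just escape, total mechanical energy must reach zero at infinity: ½mv²_min + U = 0, so ½mv²_min = −U = |kQq|/r.
|U| = |kQq|/r = (8.99×10⁹ N·m²/C²)(3.95×10⁻⁶)(3.61×10⁻⁶)/(0.0704) = 1.82 J.
v_min = √(2|U|/m) = √(2·1.82/0.0293) = 11.1 m/s.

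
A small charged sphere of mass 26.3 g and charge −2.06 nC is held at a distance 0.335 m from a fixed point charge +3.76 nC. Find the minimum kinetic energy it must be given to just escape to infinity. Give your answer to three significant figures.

To just escape, total mechanical energy must reach zero at infinity: ½mv²_min + U = 0, so ½mv²_min = −U = |kQq|/r.
|U| = |kQq|/r = (8.99×10⁹ N·m²/C²)(3.76×10⁻⁹)(2.06×10⁻⁹)/(0.335) = 2.08×10⁻⁷ J.

2.08×10⁻⁷ J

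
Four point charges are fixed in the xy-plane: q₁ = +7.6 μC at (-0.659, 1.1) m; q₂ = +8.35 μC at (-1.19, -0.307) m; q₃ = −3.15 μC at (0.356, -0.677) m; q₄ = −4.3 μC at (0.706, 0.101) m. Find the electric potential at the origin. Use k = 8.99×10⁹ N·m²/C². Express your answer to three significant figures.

The total potential is the scalar sum of each charge's contribution, V = Σ kqᵢ/rᵢ.
Distances from the field point to each charge: r₁ = 1.28 m, r₂ = 1.23 m, r₃ = 0.765 m, r₄ = 0.713 m.
V = k[(7.60×10⁻⁶)/(1.28) + (8.35×10⁻⁶)/(1.23) + (-3.15×10⁻⁶)/(0.765) + (-4.30×10⁻⁶)/(0.713)] = 2.31×10⁴ V.

2.31×10⁴ V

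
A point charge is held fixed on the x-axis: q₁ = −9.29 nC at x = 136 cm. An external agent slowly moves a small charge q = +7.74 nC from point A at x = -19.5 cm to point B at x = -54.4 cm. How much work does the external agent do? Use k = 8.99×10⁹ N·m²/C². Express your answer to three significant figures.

7.62×10⁻⁸ J

For quasistatic motion the external work equals the change in potential energy: W_ext = qΔV = q(V_B − V_A).
At A: distance to the source charge is 1.56 m; V_A = kq₁/r = -53.7 V.
At B: distance to the source charge is 1.90 m; V_B = kq₁/r = -43.9 V.
ΔV = V_B − V_A = 9.84 V.
W_ext = qΔV = (7.74×10⁻⁹ C)(9.84 V) = 7.62×10⁻⁸ J.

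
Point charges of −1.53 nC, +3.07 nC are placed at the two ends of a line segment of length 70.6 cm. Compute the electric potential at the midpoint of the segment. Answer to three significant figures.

The total potential is the scalar sum of each charge's contribution, V = Σ kqᵢ/rᵢ.
Each charge is 0.353 m from the midpoint.
V = k[(-1.53×10⁻⁹)/(0.353) + (3.07×10⁻⁹)/(0.353)] = 39.2 V.

39.2 V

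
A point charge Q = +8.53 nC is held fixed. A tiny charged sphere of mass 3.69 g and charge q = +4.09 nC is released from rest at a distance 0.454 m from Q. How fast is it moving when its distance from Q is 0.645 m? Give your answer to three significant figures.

Only the electrostatic force acts, so mechanical energy is conserved: ½mv² = U₁ − U₂ = kQq(1/r₁ − 1/r₂).
U₁ − U₂ = (8.99×10⁹ N·m²/C²)(8.53×10⁻⁹ C)(4.09×10⁻⁹ C)(1/0.454 − 1/0.645) = 2.05×10⁻⁷ J.
v = √(2·2.05×10⁻⁷/3.69×10⁻³) = 0.0105 m/s.

0.0105 m/s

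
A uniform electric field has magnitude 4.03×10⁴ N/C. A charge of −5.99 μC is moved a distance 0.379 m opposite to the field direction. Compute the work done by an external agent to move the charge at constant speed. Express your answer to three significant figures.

-0.0915 J

The potential change for a displacement 0.379 m opposite to the field direction is ΔV = +Ed = 1.53×10⁴ V.
W_ext = qΔV = -0.0915 J.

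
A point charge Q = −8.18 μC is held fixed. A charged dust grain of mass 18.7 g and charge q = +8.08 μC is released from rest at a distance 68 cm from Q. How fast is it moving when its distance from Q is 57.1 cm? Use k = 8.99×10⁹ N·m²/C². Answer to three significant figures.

Only the electrostatic force acts, so mechanical energy is conserved: ½mv² = U₁ − U₂ = kQq(1/r₁ − 1/r₂).
U₁ − U₂ = (8.99×10⁹ N·m²/C²)(-8.18×10⁻⁶ C)(8.08×10⁻⁶ C)(1/0.680 − 1/0.571) = 0.167 J.
v = √(2·0.167/0.0187) = 4.22 m/s.

4.22 m/s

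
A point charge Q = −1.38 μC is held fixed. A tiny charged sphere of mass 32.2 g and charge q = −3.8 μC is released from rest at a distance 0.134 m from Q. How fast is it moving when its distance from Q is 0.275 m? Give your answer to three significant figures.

Only the electrostatic force acts, so mechanical energy is conserved: ½mv² = U₁ − U₂ = kQq(1/r₁ − 1/r₂).
U₁ − U₂ = (8.99×10⁹ N·m²/C²)(-1.38×10⁻⁶ C)(-3.80×10⁻⁶ C)(1/0.134 − 1/0.275) = 0.180 J.
v = √(2·0.180/0.0322) = 3.35 m/s.

3.35 m/s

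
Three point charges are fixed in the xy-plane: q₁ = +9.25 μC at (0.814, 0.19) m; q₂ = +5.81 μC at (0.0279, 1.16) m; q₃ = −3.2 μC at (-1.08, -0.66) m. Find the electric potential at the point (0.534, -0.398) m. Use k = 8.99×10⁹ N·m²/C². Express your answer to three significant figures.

1.42×10⁵ V

The total potential is the scalar sum of each charge's contribution, V = Σ kqᵢ/rᵢ.
Distances from the field point to each charge: r₁ = 0.651 m, r₂ = 1.64 m, r₃ = 1.64 m.
V = k[(9.25×10⁻⁶)/(0.651) + (5.81×10⁻⁶)/(1.64) + (-3.20×10⁻⁶)/(1.64)] = 1.42×10⁵ V.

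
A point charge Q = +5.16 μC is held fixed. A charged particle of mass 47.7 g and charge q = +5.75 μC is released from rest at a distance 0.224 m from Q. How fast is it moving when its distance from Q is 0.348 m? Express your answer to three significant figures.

4.22 m/s

Only the electrostatic force acts, so mechanical energy is conserved: ½mv² = U₁ − U₂ = kQq(1/r₁ − 1/r₂).
U₁ − U₂ = (8.99×10⁹ N·m²/C²)(5.16×10⁻⁶ C)(5.75×10⁻⁶ C)(1/0.224 − 1/0.348) = 0.424 J.
v = √(2·0.424/0.0477) = 4.22 m/s.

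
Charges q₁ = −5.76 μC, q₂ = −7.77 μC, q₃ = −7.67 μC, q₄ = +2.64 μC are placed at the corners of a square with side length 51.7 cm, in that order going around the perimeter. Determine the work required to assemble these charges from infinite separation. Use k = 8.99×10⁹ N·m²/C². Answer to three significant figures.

The assembly work is the sum of pairwise potential energies, U = Σ_{i<j} kqᵢqⱼ/rᵢⱼ.
The four side pairs have separation 0.517 m and the two diagonal pairs 0.731 m.
Summing all 6 pair terms gives U = 1.49 J.

1.49 J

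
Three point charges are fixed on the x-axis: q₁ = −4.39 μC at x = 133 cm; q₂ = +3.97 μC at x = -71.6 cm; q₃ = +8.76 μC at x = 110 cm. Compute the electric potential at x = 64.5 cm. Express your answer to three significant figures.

Electric potential is a scalar, so the contributions from each charge add algebraically: V = Σ kqᵢ/rᵢ.
Distances from the field point to each charge: r₁ = 0.685 m, r₂ = 1.36 m, r₃ = 0.455 m.
V = k[(-4.39×10⁻⁶)/(0.685) + (3.97×10⁻⁶)/(1.36) + (8.76×10⁻⁶)/(0.455)] = 1.42×10⁵ V.

1.42×10⁵ V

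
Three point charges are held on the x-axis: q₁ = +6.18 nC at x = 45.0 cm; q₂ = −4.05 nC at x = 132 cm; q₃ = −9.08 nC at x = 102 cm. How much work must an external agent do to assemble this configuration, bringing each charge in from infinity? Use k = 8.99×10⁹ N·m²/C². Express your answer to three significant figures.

-4.17×10⁻⁸ J

The work to assemble the configuration equals its total potential energy, U = Σ kqᵢqⱼ/rᵢⱼ over all pairs.
Pair separations: r₁₂ = 0.870 m, r₁₃ = 0.570 m, r₂₃ = 0.300 m.
U = (-2.59×10⁻⁷) + (-8.85×10⁻⁷) + (1.10×10⁻⁶) = -4.17×10⁻⁸ J.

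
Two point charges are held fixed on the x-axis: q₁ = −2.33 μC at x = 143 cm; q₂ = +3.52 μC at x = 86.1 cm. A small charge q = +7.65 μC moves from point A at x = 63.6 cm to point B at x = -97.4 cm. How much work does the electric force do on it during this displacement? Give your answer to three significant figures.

0.809 J

The work done by the electric force is W_field = −ΔU = −q(V_B − V_A) = q(V_A − V_B).
At A: distances to the source charges are 0.794 m, 0.225 m; V_A = Σ kqᵢ/rᵢ = 1.14×10⁵ V.
At B: distances to the source charges are 2.40 m, 1.83 m; V_B = Σ kqᵢ/rᵢ = 8530 V.
ΔV = V_B − V_A = -1.06×10⁵ V.
W_field = −qΔV = −(7.65×10⁻⁶ C)(-1.06×10⁵ V) = 0.809 J.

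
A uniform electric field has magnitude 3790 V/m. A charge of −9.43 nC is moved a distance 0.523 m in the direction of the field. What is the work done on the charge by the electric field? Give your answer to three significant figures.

The potential change for a displacement 0.523 m in the direction of the field is ΔV = −Ed = -1980 V.
W_field = −qΔV = -1.87×10⁻⁵ J.

-1.87×10⁻⁵ J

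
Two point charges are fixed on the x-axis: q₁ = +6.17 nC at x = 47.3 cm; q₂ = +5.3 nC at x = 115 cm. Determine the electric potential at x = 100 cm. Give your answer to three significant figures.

The total potential is the scalar sum of each charge's contribution, V = Σ kqᵢ/rᵢ.
Distances from the field point to each charge: r₁ = 0.527 m, r₂ = 0.150 m.
V = k[(6.17×10⁻⁹)/(0.527) + (5.30×10⁻⁹)/(0.150)] = 423 V.

423 V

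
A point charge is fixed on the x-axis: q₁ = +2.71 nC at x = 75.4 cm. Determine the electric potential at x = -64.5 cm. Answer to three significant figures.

Electric potential is a scalar, so the contributions from each charge add algebraically: V = Σ kqᵢ/rᵢ.
V = k[(2.71×10⁻⁹)/(1.40)] = 17.4 V.

17.4 V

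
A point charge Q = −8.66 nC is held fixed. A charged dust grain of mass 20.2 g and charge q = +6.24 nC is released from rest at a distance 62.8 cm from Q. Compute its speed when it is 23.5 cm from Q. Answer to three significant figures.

0.0113 m/s

Only the electrostatic force acts, so mechanical energy is conserved: ½mv² = U₁ − U₂ = kQq(1/r₁ − 1/r₂).
U₁ − U₂ = (8.99×10⁹ N·m²/C²)(-8.66×10⁻⁹ C)(6.24×10⁻⁹ C)(1/0.628 − 1/0.235) = 1.29×10⁻⁶ J.
v = √(2·1.29×10⁻⁶/0.0202) = 0.0113 m/s.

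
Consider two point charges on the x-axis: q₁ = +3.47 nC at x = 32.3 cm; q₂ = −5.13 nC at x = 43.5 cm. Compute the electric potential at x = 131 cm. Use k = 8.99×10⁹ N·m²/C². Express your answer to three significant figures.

-21.1 V

Electric potential is a scalar, so the contributions from each charge add algebraically: V = Σ kqᵢ/rᵢ.
Distances from the field point to each charge: r₁ = 0.987 m, r₂ = 0.875 m.
V = k[(3.47×10⁻⁹)/(0.987) + (-5.13×10⁻⁹)/(0.875)] = -21.1 V.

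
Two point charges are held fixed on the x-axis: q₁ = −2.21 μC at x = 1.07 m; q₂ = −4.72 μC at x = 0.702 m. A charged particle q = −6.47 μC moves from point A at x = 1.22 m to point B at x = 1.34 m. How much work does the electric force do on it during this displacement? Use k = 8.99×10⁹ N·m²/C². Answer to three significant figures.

0.481 J

The work done by the electric force is W_field = −ΔU = −q(V_B − V_A) = q(V_A − V_B).
At A: distances to the source charges are 0.150 m, 0.518 m; V_A = Σ kqᵢ/rᵢ = -2.14×10⁵ V.
At B: distances to the source charges are 0.270 m, 0.638 m; V_B = Σ kqᵢ/rᵢ = -1.40×10⁵ V.
ΔV = V_B − V_A = 7.43×10⁴ V.
W_field = −qΔV = −(-6.47×10⁻⁶ C)(7.43×10⁴ V) = 0.481 J.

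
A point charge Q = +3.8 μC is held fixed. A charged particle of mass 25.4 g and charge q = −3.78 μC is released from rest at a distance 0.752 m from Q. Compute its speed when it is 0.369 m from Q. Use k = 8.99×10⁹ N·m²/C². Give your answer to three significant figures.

3.75 m/s

Only the electrostatic force acts, so mechanical energy is conserved: ½mv² = U₁ − U₂ = kQq(1/r₁ − 1/r₂).
U₁ − U₂ = (8.99×10⁹ N·m²/C²)(3.80×10⁻⁶ C)(-3.78×10⁻⁶ C)(1/0.752 − 1/0.369) = 0.178 J.
v = √(2·0.178/0.0254) = 3.75 m/s.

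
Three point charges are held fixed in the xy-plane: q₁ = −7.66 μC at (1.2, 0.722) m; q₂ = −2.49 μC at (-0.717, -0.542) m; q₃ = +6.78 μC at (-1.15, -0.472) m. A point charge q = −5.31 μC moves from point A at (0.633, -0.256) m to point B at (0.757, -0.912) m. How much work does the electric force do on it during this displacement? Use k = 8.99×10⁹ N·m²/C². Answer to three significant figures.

The work done by the electric force is W_field = −ΔU = −q(V_B − V_A) = q(V_A − V_B).
At A: distances to the source charges are 1.13 m, 1.38 m, 1.80 m; V_A = Σ kqᵢ/rᵢ = -4.32×10⁴ V.
At B: distances to the source charges are 1.69 m, 1.52 m, 1.96 m; V_B = Σ kqᵢ/rᵢ = -2.43×10⁴ V.
ΔV = V_B − V_A = 1.89×10⁴ V.
W_field = −qΔV = −(-5.31×10⁻⁶ C)(1.89×10⁴ V) = 0.101 J.

0.101 J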